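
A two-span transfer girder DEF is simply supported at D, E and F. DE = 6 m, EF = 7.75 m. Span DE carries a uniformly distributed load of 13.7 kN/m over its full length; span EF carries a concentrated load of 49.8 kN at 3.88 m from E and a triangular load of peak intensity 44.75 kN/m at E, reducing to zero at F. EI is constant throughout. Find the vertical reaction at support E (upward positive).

Release continuity at E by inserting a hinge; the redundant is the internal moment M_E. The primary structure is two simply-supported spans DE and EF.
Rotations at E on the released spans (each span's end-slope, ×1/EI):
  span DE: UDL 13.7: wL³/(24EI) = 123.3/EI
  span EF: point load 49.8 at a = 3.88: Pab(L + b)/(6LEI) = 186.9/EI
  span EF: triangular load, peak 44.75: w₀L³/(45EI) = 462.9/EI
  relative rotation θ_0 = (123.3 + 649.8)/EI = 773.1/EI
A unit hogging moment at E produces rotation L₁/(3EI) + L₂/(3EI) = 4.583/EI.
Compatibility: M_E·(L₁+L₂)/(3EI) = θ_0, giving M_E = 168.7 kN·m (hogging).
Span DE, ΣM about D with M_E applied at E: R_E^{DE}·6 = 246.6 + 168.7, so R_E^{DE} = 69.21 kN and R_D = 82.2 − 69.21 = 12.99 kN.
Span EF, ΣM about F: R_E^{EF}·7.75 = 1089 + 168.7, so R_E^{EF} = 162.2 kN and R_F = 223.2 − 162.2 = 60.97 kN.
R_E = 69.21 + 162.2 = 231.4 kN.

R_E = 231.4 kN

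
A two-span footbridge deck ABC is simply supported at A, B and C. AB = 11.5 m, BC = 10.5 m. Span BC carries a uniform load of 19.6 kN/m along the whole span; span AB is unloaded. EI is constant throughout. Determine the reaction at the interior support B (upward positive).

R_B = 126.4 kN

Release continuity at B by inserting a hinge; the redundant is the internal moment M_B. The primary structure is two simply-supported spans AB and BC.
Rotations at B on the released spans (each span's end-slope, ×1/EI):
  span BC: UDL 19.6: wL³/(24EI) = 945.4/EI
  relative rotation θ_0 = (0 + 945.4)/EI = 945.4/EI
A unit hogging moment at B produces rotation L₁/(3EI) + L₂/(3EI) = 7.333/EI.
Slope continuity at B: θ_0 = M_B·7.333/EI, so M_B = 945.4/7.333 = 128.9 kN·m (hogging).
Span AB, ΣM about A with M_B applied at B: R_B^{AB}·11.5 = 0 + 128.9, so R_B^{AB} = 11.21 kN and R_A = 0 − 11.21 = -11.21 kN.
Span BC, ΣM about C: R_B^{BC}·10.5 = 1080 + 128.9, so R_B^{BC} = 115.2 kN and R_C = 205.8 − 115.2 = 90.62 kN.
R_B = 11.21 + 115.2 = 126.4 kN.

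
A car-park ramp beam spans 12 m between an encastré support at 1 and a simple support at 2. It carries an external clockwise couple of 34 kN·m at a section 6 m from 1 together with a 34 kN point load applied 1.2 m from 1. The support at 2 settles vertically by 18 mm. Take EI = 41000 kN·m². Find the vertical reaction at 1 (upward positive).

R_1 = 31.6 kN

Choose R_2 as the redundant. The primary structure is the cantilever fixed at 1.
Deflection at 2 on the released cantilever, summing each load's contribution:
  clockwise couple 34 at a = 6: M₀a(2L − a)/(2EI) = 1836/EI
  point load 34 at a = 1.2: Pa²(3L − a)/(6EI) = 284/EI
  δ_0 = 2120/EI
Tip deflection under a unit load at 2: L³/(3EI) = 576/EI.
With EI = 41000 kN·m²: δ_0 = 0.051707 m and δ_{22} = 0.014049 m/kN.
Compatibility — the beam at 2 must follow the support down by 0.018 m: δ_0 − R_2·δ_{22} = 0.018, so R_2 = (0.051707 − 0.018)/0.014049 = 2.399 kN.
Vertical equilibrium: R_1 = ΣP − R_2 = 34 − 2.399 = 31.6 kN.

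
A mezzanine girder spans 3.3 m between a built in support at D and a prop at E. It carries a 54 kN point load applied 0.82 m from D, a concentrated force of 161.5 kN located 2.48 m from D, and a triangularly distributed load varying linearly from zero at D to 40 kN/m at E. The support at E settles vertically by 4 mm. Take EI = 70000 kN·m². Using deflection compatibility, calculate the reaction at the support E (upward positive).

R_E = 120.1 kN

Take the reaction at E as the redundant and release it; the primary structure is a cantilever fixed at D.
Primary-structure tip deflection at E by superposition:
  point load 54 at a = 0.82: Pa²(3L − a)/(6EI) = 54.95/EI
  point load 161.5 at a = 2.48: Pa²(3L − a)/(6EI) = 1228/EI
  triangular load, peak 40 at the free end: 11w₀L⁴/(120EI) = 434.8/EI
  δ_0 = 1718/EI
Tip deflection under a unit load at E: L³/(3EI) = 11.98/EI.
With EI = 70000 kN·m²: δ_0 = 0.024545 m and δ_{EE} = 0.000171 m/kN.
Compatibility — the beam at E must follow the support down by 0.004 m: δ_0 − R_E·δ_{EE} = 0.004, so R_E = (0.024545 − 0.004)/0.000171 = 120.1 kN.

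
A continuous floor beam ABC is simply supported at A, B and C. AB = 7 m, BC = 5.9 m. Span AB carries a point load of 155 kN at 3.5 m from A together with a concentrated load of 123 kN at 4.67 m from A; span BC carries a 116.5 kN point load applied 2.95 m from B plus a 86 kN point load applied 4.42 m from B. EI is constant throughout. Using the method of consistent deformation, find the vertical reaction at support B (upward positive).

R_B = 327.8 kN

Release continuity at B by inserting a hinge; the redundant is the internal moment M_B. The primary structure is two simply-supported spans AB and BC.
End slopes at the hinge B, treating each span as simply supported:
  span AB: point load 155 at a = 3.5: Pab(L + a)/(6LEI) = 474.7/EI
  span AB: point load 123 at a = 4.67: Pab(L + a)/(6LEI) = 371.9/EI
  span BC: point load 116.5 at a = 2.95: Pab(L + b)/(6LEI) = 253.5/EI
  span BC: point load 86 at a = 4.42: Pab(L + b)/(6LEI) = 117.3/EI
  relative rotation θ_0 = (846.6 + 370.7)/EI = 1217/EI
A unit hogging moment at B produces rotation L₁/(3EI) + L₂/(3EI) = 4.3/EI.
Slope continuity at B: θ_0 = M_B·4.3/EI, so M_B = 1217/4.3 = 283.1 kN·m (hogging).
Span AB, ΣM about A with M_B applied at B: R_B^{AB}·7 = 1117 + 283.1, so R_B^{AB} = 200 kN and R_A = 278 − 200 = 78 kN.
Span BC, ΣM about C: R_B^{BC}·5.9 = 471 + 283.1, so R_B^{BC} = 127.8 kN and R_C = 202.5 − 127.8 = 74.69 kN.
R_B = 200 + 127.8 = 327.8 kN.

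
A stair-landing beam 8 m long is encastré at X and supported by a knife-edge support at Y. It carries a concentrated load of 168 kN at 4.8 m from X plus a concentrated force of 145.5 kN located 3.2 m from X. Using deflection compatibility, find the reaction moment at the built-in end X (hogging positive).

Choose R_Y as the redundant. The primary structure is the cantilever fixed at X.
Downward deflection at the released point Y due to the loads:
  point load 168 at a = 4.8: Pa²(3L − a)/(6EI) = 12386/EI
  point load 145.5 at a = 3.2: Pa²(3L − a)/(6EI) = 5165/EI
  δ_0 = 17551/EI
Flexibility coefficient — unit upward force at Y: δ_{YY} = L³/(3EI) = 170.7/EI.
The prop prevents deflection at Y: R_Y = δ_0/δ_{YY} = 17551/170.7 = 102.8 kN.
Moment equilibrium about X: M_X = Σ(load moments about X) − R_Y·L = 1272 − 102.8×8 = 449.3 kN·m.

M_X = 449.3 kN·m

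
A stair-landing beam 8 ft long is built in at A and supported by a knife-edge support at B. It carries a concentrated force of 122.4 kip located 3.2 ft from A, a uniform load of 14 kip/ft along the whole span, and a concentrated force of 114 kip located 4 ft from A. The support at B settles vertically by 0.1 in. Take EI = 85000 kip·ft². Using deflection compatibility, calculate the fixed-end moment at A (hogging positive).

M_A = 504.2 kip·ft

Release the roller at B. Primary structure: cantilever fixed at A.
Deflection at B on the released cantilever, summing each load's contribution:
  point load 122.4 at a = 3.2: Pa²(3L − a)/(6EI) = 4345/EI
  UDL 14: wL⁴/(8EI) = 7168/EI
  point load 114 at a = 4: Pa²(3L − a)/(6EI) = 6080/EI
  δ_0 = 17593/EI
Flexibility coefficient — unit upward force at B: δ_{BB} = L³/(3EI) = 170.7/EI.
With EI = 85000 kip·ft²: δ_0 = 0.20698 ft and δ_{BB} = 0.002008 ft/kip.
Compatibility — the beam at B must follow the support down by 0.008333 ft: δ_0 − R_B·δ_{BB} = 0.008333, so R_B = (0.20698 − 0.008333)/0.002008 = 98.93 kip.
Moment equilibrium about A: M_A = Σ(load moments about A) − R_B·L = 1296 − 98.93×8 = 504.2 kip·ft.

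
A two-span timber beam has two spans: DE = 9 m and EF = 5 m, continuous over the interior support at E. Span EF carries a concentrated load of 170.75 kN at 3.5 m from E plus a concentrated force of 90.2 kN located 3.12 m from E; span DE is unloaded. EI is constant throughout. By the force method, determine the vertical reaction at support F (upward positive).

Insert a hinge at E; M_E is the redundant, and each span becomes simply supported.
End slopes at the hinge E, treating each span as simply supported:
  span EF: point load 170.75 at a = 3.5: Pab(L + b)/(6LEI) = 194.2/EI
  span EF: point load 90.2 at a = 3.12: Pab(L + b)/(6LEI) = 121.3/EI
  relative rotation θ_0 = (0 + 315.6)/EI = 315.6/EI
A unit hogging moment at E produces rotation L₁/(3EI) + L₂/(3EI) = 4.667/EI.
Slope continuity at E: θ_0 = M_E·4.667/EI, so M_E = 315.6/4.667 = 67.62 kN·m (hogging).
Span EF, ΣM about F: R_E^{EF}·5 = 425.7 + 67.62, so R_E^{EF} = 98.66 kN and R_F = 260.9 − 98.66 = 162.3 kN.

R_F = 162.3 kN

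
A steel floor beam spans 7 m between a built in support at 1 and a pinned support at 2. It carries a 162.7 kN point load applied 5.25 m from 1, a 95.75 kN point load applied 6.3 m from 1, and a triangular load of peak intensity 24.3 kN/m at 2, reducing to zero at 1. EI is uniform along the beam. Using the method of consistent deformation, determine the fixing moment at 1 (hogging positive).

M_1 = 236.1 kN·m

Choose R_2 as the redundant. The primary structure is the cantilever fixed at 1.
Primary-structure tip deflection at 2 by superposition:
  point load 162.7 at a = 5.25: Pa²(3L − a)/(6EI) = 11772/EI
  point load 95.75 at a = 6.3: Pa²(3L − a)/(6EI) = 9311/EI
  triangular load, peak 24.3 at the free end: 11w₀L⁴/(120EI) = 5348/EI
  δ_0 = 26431/EI
Flexibility coefficient — unit upward force at 2: δ_{22} = L³/(3EI) = 114.3/EI.
The prop prevents deflection at 2: R_2 = δ_0/δ_{22} = 26431/114.3 = 231.2 kN.
Moment equilibrium about 1: M_1 = Σ(load moments about 1) − R_2·L = 1854 − 231.2×7 = 236.1 kN·m.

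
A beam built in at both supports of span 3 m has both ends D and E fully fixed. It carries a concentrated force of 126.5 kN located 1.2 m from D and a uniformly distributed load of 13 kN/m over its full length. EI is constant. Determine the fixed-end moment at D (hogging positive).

Take the two fixed-end moments M_D, M_E as redundants; the released structure is the simple span DE.
Simple-span end rotations at D and E under the given loads:
  at D: point load 126.5 at a = 1.2: Pab(L + b)/(6LEI) = 72.86/EI
  at E: point load 126.5 at a = 1.2: Pab(L + a)/(6LEI) = 63.76/EI
  at D: UDL 13: wL³/(24EI) = 14.62/EI
  at E: UDL 13: wL³/(24EI) = 14.62/EI
  θ_D0 = 87.49/EI,  θ_E0 = 78.38/EI
Flexibility coefficients: a unit moment at one end gives L/(3EI) there and L/(6EI) at the far end, so f₁₁ = f₂₂ = 1/EI and f₁₂ = f₂₁ = 0.5/EI.
Compatibility — zero rotation at each built-in end:
  1 M_D + 0.5 M_E = 87.49
  0.5 M_D + 1 M_E = 78.38
Solving the pair gives M_D = 64.4 kN·m and M_E = 46.18 kN·m (hogging).

M_D = 64.4 kN·m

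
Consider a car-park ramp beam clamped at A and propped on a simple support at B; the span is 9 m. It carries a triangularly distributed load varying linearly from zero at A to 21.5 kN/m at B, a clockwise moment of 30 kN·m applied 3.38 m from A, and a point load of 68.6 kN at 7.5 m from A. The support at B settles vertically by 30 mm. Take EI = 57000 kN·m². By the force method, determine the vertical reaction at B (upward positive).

R_B = 100.8 kN

Choose R_B as the redundant. The primary structure is the cantilever fixed at A.
Primary-structure tip deflection at B by superposition:
  triangular load, peak 21.5 at the free end: 11w₀L⁴/(120EI) = 12931/EI
  clockwise couple 30 at a = 3.38: M₀a(2L − a)/(2EI) = 741.2/EI
  point load 68.6 at a = 7.5: Pa²(3L − a)/(6EI) = 12541/EI
  δ_0 = 26213/EI
Flexibility coefficient — unit upward force at B: δ_{BB} = L³/(3EI) = 243/EI.
With EI = 57000 kN·m²: δ_0 = 0.45987 m and δ_{BB} = 0.004263 m/kN.
Compatibility — the beam at B must follow the support down by 0.03 m: δ_0 − R_B·δ_{BB} = 0.03, so R_B = (0.45987 − 0.03)/0.004263 = 100.8 kN.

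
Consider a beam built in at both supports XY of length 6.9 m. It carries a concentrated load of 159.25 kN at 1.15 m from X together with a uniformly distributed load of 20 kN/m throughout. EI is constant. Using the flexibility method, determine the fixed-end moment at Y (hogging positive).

M_Y = 104.8 kN·m

Take the two fixed-end moments M_X, M_Y as redundants; the released structure is the simple span XY.
Simple-span end rotations at X and Y under the given loads:
  at X: point load 159.25 at a = 1.15: Pab(L + b)/(6LEI) = 321.8/EI
  at Y: point load 159.25 at a = 1.15: Pab(L + a)/(6LEI) = 204.8/EI
  at X: UDL 20: wL³/(24EI) = 273.8/EI
  at Y: UDL 20: wL³/(24EI) = 273.8/EI
  θ_X0 = 595.5/EI,  θ_Y0 = 478.5/EI
Flexibility coefficients: a unit moment at one end gives L/(3EI) there and L/(6EI) at the far end, so f₁₁ = f₂₂ = 2.3/EI and f₁₂ = f₂₁ = 1.15/EI.
Compatibility — zero rotation at each built-in end:
  2.3 M_X + 1.15 M_Y = 595.5
  1.15 M_X + 2.3 M_Y = 478.5
Solving the pair gives M_X = 206.5 kN·m and M_Y = 104.8 kN·m (hogging).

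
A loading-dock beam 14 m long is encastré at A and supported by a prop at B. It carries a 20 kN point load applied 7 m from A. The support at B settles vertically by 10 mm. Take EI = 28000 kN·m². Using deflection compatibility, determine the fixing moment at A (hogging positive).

Take the reaction at B as the redundant and release it; the primary structure is a cantilever fixed at A.
Deflection at B on the released cantilever, summing each load's contribution:
  point load 20 at a = 7: Pa²(3L − a)/(6EI) = 5717/EI
Flexibility coefficient — unit upward force at B: δ_{BB} = L³/(3EI) = 914.7/EI.
With EI = 28000 kN·m²: δ_0 = 0.20417 m and δ_{BB} = 0.032667 m/kN.
Compatibility — the beam at B must follow the support down by 0.01 m: δ_0 − R_B·δ_{BB} = 0.01, so R_B = (0.20417 − 0.01)/0.032667 = 5.944 kN.
Moment equilibrium about A: M_A = Σ(load moments about A) − R_B·L = 140 − 5.944×14 = 56.79 kN·m.

M_A = 56.79 kN·m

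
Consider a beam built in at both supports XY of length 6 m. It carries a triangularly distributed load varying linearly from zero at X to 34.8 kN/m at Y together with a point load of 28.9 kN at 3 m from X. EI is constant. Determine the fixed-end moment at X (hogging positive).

Release both end moments; the primary structure is a simply-supported span XY with redundants M_X and M_Y.
Simple-span end rotations at X and Y under the given loads:
  at X: triangular load, peak 34.8: 7w₀L³/(360EI) = 146.2/EI
  at Y: triangular load, peak 34.8: w₀L³/(45EI) = 167/EI
  at X: point load 28.9 at a = 3: Pab(L + b)/(6LEI) = 65.03/EI
  at Y: point load 28.9 at a = 3: Pab(L + a)/(6LEI) = 65.03/EI
  θ_X0 = 211.2/EI,  θ_Y0 = 232.1/EI
Flexibility coefficients: a unit moment at one end gives L/(3EI) there and L/(6EI) at the far end, so f₁₁ = f₂₂ = 2/EI and f₁₂ = f₂₁ = 1/EI.
Compatibility — zero rotation at each built-in end:
  2 M_X + 1 M_Y = 211.2
  1 M_X + 2 M_Y = 232.1
Solving the pair gives M_X = 63.44 kN·m and M_Y = 84.31 kN·m (hogging).

M_X = 63.44 kN·m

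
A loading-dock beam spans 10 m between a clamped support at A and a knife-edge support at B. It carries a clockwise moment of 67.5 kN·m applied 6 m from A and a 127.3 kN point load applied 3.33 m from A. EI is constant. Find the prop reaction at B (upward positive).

R_B = 27.33 kN

Remove the prop at B; the released (primary) structure is a cantilever built in at A.
Downward deflection at the released point B due to the loads:
  clockwise couple 67.5 at a = 6: M₀a(2L − a)/(2EI) = 2835/EI
  point load 127.3 at a = 3.33: Pa²(3L − a)/(6EI) = 6275/EI
  δ_0 = 9110/EI
Flexibility coefficient — unit upward force at B: δ_{BB} = L³/(3EI) = 333.3/EI.
Compatibility at B: δ_0 − R_B·δ_{BB} = 0, so R_B = 9110/333.3 = 27.33 kN.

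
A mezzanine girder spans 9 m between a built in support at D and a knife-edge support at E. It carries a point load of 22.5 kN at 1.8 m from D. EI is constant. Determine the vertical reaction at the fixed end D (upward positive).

R_D = 21.24 kN

Take the reaction at E as the redundant and release it; the primary structure is a cantilever fixed at D.
Primary-structure tip deflection at E by superposition:
  point load 22.5 at a = 1.8: Pa²(3L − a)/(6EI) = 306.2/EI
Flexibility coefficient — unit upward force at E: δ_{EE} = L³/(3EI) = 243/EI.
The prop prevents deflection at E: R_E = δ_0/δ_{EE} = 306.2/243 = 1.26 kN.
Vertical equilibrium: R_D = ΣP − R_E = 22.5 − 1.26 = 21.24 kN.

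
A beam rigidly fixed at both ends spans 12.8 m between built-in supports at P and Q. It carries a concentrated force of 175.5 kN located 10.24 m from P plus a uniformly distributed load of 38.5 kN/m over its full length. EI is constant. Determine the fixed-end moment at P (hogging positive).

Take the two fixed-end moments M_P, M_Q as redundants; the released structure is the simple span PQ.
On the primary (simply-supported) span, the end slopes from the loading are:
  at P: point load 175.5 at a = 10.24: Pab(L + b)/(6LEI) = 920.1/EI
  at Q: point load 175.5 at a = 10.24: Pab(L + a)/(6LEI) = 1380/EI
  at P: UDL 38.5: wL³/(24EI) = 3364/EI
  at Q: UDL 38.5: wL³/(24EI) = 3364/EI
  θ_P0 = 4284/EI,  θ_Q0 = 4744/EI
Flexibility coefficients: a unit moment at one end gives L/(3EI) there and L/(6EI) at the far end, so f₁₁ = f₂₂ = 4.267/EI and f₁₂ = f₂₁ = 2.133/EI.
Compatibility — zero rotation at each built-in end:
  4.267 M_P + 2.133 M_Q = 4284
  2.133 M_P + 4.267 M_Q = 4744
Solving the pair gives M_P = 597.5 kN·m and M_Q = 813.2 kN·m (hogging).

M_P = 597.5 kN·m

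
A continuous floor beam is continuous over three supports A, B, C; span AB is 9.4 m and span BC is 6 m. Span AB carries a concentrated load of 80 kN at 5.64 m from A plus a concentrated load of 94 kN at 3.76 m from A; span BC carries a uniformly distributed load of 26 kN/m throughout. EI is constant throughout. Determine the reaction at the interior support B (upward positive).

Release continuity at B by inserting a hinge; the redundant is the internal moment M_B. The primary structure is two simply-supported spans AB and BC.
Discontinuity in slope at B on the released structure — sum the simple-span end rotations:
  span AB: point load 80 at a = 5.64: Pab(L + a)/(6LEI) = 452.4/EI
  span AB: point load 94 at a = 3.76: Pab(L + a)/(6LEI) = 465.1/EI
  span BC: UDL 26: wL³/(24EI) = 234/EI
  relative rotation θ_0 = (917.5 + 234)/EI = 1152/EI
A unit hogging moment at B produces rotation L₁/(3EI) + L₂/(3EI) = 5.133/EI.
Compatibility: M_B·(L₁+L₂)/(3EI) = θ_0, giving M_B = 224.3 kN·m (hogging).
Span AB, ΣM about A with M_B applied at B: R_B^{AB}·9.4 = 804.6 + 224.3, so R_B^{AB} = 109.5 kN and R_A = 174 − 109.5 = 64.54 kN.
Span BC, ΣM about C: R_B^{BC}·6 = 468 + 224.3, so R_B^{BC} = 115.4 kN and R_C = 156 − 115.4 = 40.61 kN.
R_B = 109.5 + 115.4 = 224.9 kN.

R_B = 224.9 kN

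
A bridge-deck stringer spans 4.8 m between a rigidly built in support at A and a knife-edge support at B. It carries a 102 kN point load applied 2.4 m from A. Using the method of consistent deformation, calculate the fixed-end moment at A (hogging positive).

M_A = 91.8 kN·m

Release the roller at B. Primary structure: cantilever fixed at A.
Downward deflection at the released point B due to the loads:
  point load 102 at a = 2.4: Pa²(3L − a)/(6EI) = 1175/EI
Flexibility coefficient — unit upward force at B: δ_{BB} = L³/(3EI) = 36.86/EI.
The prop prevents deflection at B: R_B = δ_0/δ_{BB} = 1175/36.86 = 31.88 kN.
Moment equilibrium about A: M_A = Σ(load moments about A) − R_B·L = 244.8 − 31.88×4.8 = 91.8 kN·m.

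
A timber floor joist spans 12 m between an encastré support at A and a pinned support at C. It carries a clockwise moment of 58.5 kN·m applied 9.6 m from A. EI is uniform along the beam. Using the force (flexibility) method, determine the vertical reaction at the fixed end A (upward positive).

R_A = -7.02 kN

Remove the prop at C; the released (primary) structure is a cantilever built in at A.
Deflection at C on the released cantilever, summing each load's contribution:
  clockwise couple 58.5 at a = 9.6: M₀a(2L − a)/(2EI) = 4044/EI
Tip deflection under a unit load at C: L³/(3EI) = 576/EI.
Compatibility at C: δ_0 − R_C·δ_{CC} = 0, so R_C = 4044/576 = 7.02 kN.
Vertical equilibrium: R_A = ΣP − R_C = 0 − 7.02 = -7.02 kN.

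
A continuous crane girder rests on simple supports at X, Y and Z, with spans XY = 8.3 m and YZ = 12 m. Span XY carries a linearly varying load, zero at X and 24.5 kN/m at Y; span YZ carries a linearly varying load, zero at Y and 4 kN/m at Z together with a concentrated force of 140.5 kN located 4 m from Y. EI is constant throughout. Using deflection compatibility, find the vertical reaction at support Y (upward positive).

Insert a hinge at Y; M_Y is the redundant, and each span becomes simply supported.
End slopes at the hinge Y, treating each span as simply supported:
  span XY: triangular load, peak 24.5: w₀L³/(45EI) = 311.3/EI
  span YZ: triangular load, peak 4: 7w₀L³/(360EI) = 134.4/EI
  span YZ: point load 140.5 at a = 4: Pab(L + b)/(6LEI) = 1249/EI
  relative rotation θ_0 = (311.3 + 1383)/EI = 1695/EI
A unit hogging moment at Y produces rotation L₁/(3EI) + L₂/(3EI) = 6.767/EI.
Slope continuity at Y: θ_0 = M_Y·6.767/EI, so M_Y = 1695/6.767 = 250.4 kN·m (hogging).
Span XY, ΣM about X with M_Y applied at Y: R_Y^{XY}·8.3 = 562.6 + 250.4, so R_Y^{XY} = 97.96 kN and R_X = 101.7 − 97.96 = 3.719 kN.
Span YZ, ΣM about Z: R_Y^{YZ}·12 = 1220 + 250.4, so R_Y^{YZ} = 122.5 kN and R_Z = 164.5 − 122.5 = 41.96 kN.
R_Y = 97.96 + 122.5 = 220.5 kN.

R_Y = 220.5 kN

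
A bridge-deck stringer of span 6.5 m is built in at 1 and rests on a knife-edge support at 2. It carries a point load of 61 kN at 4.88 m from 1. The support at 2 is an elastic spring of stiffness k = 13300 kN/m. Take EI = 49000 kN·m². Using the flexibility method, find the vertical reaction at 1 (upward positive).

R_1 = 23.83 kN

Choose R_2 as the redundant. The primary structure is the cantilever fixed at 1.
Primary-structure tip deflection at 2 by superposition:
  point load 61 at a = 4.88: Pa²(3L − a)/(6EI) = 3540/EI
Flexibility coefficient — unit upward force at 2: δ_{22} = L³/(3EI) = 91.54/EI.
With EI = 49000 kN·m²: δ_0 = 0.072239 m and δ_{22} = 0.001868 m/kN.
Compatibility — the spring shortens by R_2/k under the reaction it provides: δ_0 − R_2·δ_{22} = R_2/k. With 1/k = 0.000075 m/kN, R_2 = δ_0 / (δ_{22} + 1/k) = 0.072239 / (0.001868 + 0.000075) = 37.17 kN.
Vertical equilibrium: R_1 = ΣP − R_2 = 61 − 37.17 = 23.83 kN.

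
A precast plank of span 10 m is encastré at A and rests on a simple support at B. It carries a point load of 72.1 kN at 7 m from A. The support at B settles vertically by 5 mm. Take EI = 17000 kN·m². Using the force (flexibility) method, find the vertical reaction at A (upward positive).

R_A = 31.73 kN

Choose R_B as the redundant. The primary structure is the cantilever fixed at A.
Free-end deflection of the primary structure under the applied loading (downward +):
  point load 72.1 at a = 7: Pa²(3L − a)/(6EI) = 13543/EI
Flexibility coefficient — unit upward force at B: δ_{BB} = L³/(3EI) = 333.3/EI.
With EI = 17000 kN·m²: δ_0 = 0.79663 m and δ_{BB} = 0.019608 m/kN.
Compatibility — the beam at B must follow the support down by 0.005 m: δ_0 − R_B·δ_{BB} = 0.005, so R_B = (0.79663 − 0.005)/0.019608 = 40.37 kN.
Vertical equilibrium: R_A = ΣP − R_B = 72.1 − 40.37 = 31.73 kN.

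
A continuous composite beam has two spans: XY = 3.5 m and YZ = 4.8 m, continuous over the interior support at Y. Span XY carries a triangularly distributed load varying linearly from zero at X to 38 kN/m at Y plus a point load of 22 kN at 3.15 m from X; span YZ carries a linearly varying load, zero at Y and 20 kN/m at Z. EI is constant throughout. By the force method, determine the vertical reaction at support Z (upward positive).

Release continuity at Y by inserting a hinge; the redundant is the internal moment M_Y. The primary structure is two simply-supported spans XY and YZ.
Rotations at Y on the released spans (each span's end-slope, ×1/EI):
  span XY: triangular load, peak 38: w₀L³/(45EI) = 36.21/EI
  span XY: point load 22 at a = 3.15: Pab(L + a)/(6LEI) = 7.681/EI
  span YZ: triangular load, peak 20: 7w₀L³/(360EI) = 43.01/EI
  relative rotation θ_0 = (43.89 + 43.01)/EI = 86.89/EI
A unit hogging moment at Y produces rotation L₁/(3EI) + L₂/(3EI) = 2.767/EI.
Compatibility: M_Y·(L₁+L₂)/(3EI) = θ_0, giving M_Y = 31.41 kN·m (hogging).
Span YZ, ΣM about Z: R_Y^{YZ}·4.8 = 76.8 + 31.41, so R_Y^{YZ} = 22.54 kN and R_Z = 48 − 22.54 = 25.46 kN.

R_Z = 25.46 kN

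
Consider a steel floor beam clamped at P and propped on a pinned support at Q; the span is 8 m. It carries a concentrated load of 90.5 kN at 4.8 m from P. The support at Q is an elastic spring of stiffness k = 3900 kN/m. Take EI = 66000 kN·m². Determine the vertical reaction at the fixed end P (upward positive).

R_P = 54.93 kN

Choose R_Q as the redundant. The primary structure is the cantilever fixed at P.
Downward deflection at the released point Q due to the loads:
  point load 90.5 at a = 4.8: Pa²(3L − a)/(6EI) = 6672/EI
Tip deflection under a unit load at Q: L³/(3EI) = 170.7/EI.
With EI = 66000 kN·m²: δ_0 = 0.1011 m and δ_{QQ} = 0.002586 m/kN.
Compatibility — the spring shortens by R_Q/k under the reaction it provides: δ_0 − R_Q·δ_{QQ} = R_Q/k. With 1/k = 0.000256 m/kN, R_Q = δ_0 / (δ_{QQ} + 1/k) = 0.1011 / (0.002586 + 0.000256) = 35.57 kN.
Vertical equilibrium: R_P = ΣP − R_Q = 90.5 − 35.57 = 54.93 kN.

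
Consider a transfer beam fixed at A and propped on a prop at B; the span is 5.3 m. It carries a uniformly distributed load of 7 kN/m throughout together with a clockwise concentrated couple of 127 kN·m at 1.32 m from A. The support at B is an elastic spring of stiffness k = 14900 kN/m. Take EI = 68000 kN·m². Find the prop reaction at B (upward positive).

Take the reaction at B as the redundant and release it; the primary structure is a cantilever fixed at A.
Free-end deflection of the primary structure under the applied loading (downward +):
  UDL 7: wL⁴/(8EI) = 690.4/EI
  clockwise couple 127 at a = 1.32: M₀a(2L − a)/(2EI) = 777.8/EI
  δ_0 = 1468/EI
Flexibility coefficient — unit upward force at B: δ_{BB} = L³/(3EI) = 49.63/EI.
With EI = 68000 kN·m²: δ_0 = 0.021592 m and δ_{BB} = 0.00073 m/kN.
Compatibility — the spring shortens by R_B/k under the reaction it provides: δ_0 − R_B·δ_{BB} = R_B/k. With 1/k = 0.000067 m/kN, R_B = δ_0 / (δ_{BB} + 1/k) = 0.021592 / (0.00073 + 0.000067) = 27.1 kN.

R_B = 27.1 kN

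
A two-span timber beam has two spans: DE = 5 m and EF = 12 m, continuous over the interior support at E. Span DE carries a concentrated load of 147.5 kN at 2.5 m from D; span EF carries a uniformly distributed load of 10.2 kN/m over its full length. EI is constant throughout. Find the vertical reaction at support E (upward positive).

Insert a hinge at E; M_E is the redundant, and each span becomes simply supported.
End slopes at the hinge E, treating each span as simply supported:
  span DE: point load 147.5 at a = 2.5: Pab(L + a)/(6LEI) = 230.5/EI
  span EF: UDL 10.2: wL³/(24EI) = 734.4/EI
  relative rotation θ_0 = (230.5 + 734.4)/EI = 964.9/EI
A unit hogging moment at E produces rotation L₁/(3EI) + L₂/(3EI) = 5.667/EI.
Slope continuity at E: θ_0 = M_E·5.667/EI, so M_E = 964.9/5.667 = 170.3 kN·m (hogging).
Span DE, ΣM about D with M_E applied at E: R_E^{DE}·5 = 368.8 + 170.3, so R_E^{DE} = 107.8 kN and R_D = 147.5 − 107.8 = 39.7 kN.
Span EF, ΣM about F: R_E^{EF}·12 = 734.4 + 170.3, so R_E^{EF} = 75.39 kN and R_F = 122.4 − 75.39 = 47.01 kN.
R_E = 107.8 + 75.39 = 183.2 kN.

R_E = 183.2 kN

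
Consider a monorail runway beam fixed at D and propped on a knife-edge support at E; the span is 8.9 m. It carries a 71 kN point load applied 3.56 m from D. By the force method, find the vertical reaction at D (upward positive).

Take the reaction at E as the redundant and release it; the primary structure is a cantilever fixed at D.
Downward deflection at the released point E due to the loads:
  point load 71 at a = 3.56: Pa²(3L − a)/(6EI) = 3470/EI
Tip deflection under a unit load at E: L³/(3EI) = 235/EI.
Compatibility at E: δ_0 − R_E·δ_{EE} = 0, so R_E = 3470/235 = 14.77 kN.
Vertical equilibrium: R_D = ΣP − R_E = 71 − 14.77 = 56.23 kN.

R_D = 56.23 kN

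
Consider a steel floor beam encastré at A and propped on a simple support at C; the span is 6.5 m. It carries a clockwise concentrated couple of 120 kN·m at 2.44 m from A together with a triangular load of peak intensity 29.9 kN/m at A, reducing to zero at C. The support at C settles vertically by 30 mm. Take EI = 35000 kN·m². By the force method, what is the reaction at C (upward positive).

R_C = 24.85 kN

Choose R_C as the redundant. The primary structure is the cantilever fixed at A.
Downward deflection at the released point C due to the loads:
  clockwise couple 120 at a = 2.44: M₀a(2L − a)/(2EI) = 1546/EI
  triangular load, peak 29.9 at the fixed end: w₀L⁴/(30EI) = 1779/EI
  δ_0 = 3325/EI
Tip deflection under a unit load at C: L³/(3EI) = 91.54/EI.
With EI = 35000 kN·m²: δ_0 = 0.095003 m and δ_{CC} = 0.002615 m/kN.
Compatibility — the beam at C must follow the support down by 0.03 m: δ_0 − R_C·δ_{CC} = 0.03, so R_C = (0.095003 − 0.03)/0.002615 = 24.85 kN.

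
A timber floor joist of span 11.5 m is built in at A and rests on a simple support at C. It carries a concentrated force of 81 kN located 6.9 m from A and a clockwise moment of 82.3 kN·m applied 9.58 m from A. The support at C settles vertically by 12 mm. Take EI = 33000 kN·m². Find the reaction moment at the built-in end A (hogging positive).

Remove the prop at C; the released (primary) structure is a cantilever built in at A.
Primary-structure tip deflection at C by superposition:
  point load 81 at a = 6.9: Pa²(3L − a)/(6EI) = 17739/EI
  clockwise couple 82.3 at a = 9.58: M₀a(2L − a)/(2EI) = 5290/EI
  δ_0 = 23030/EI
Flexibility coefficient — unit upward force at C: δ_{CC} = L³/(3EI) = 507/EI.
With EI = 33000 kN·m²: δ_0 = 0.69788 m and δ_{CC} = 0.015362 m/kN.
Compatibility — the beam at C must follow the support down by 0.012 m: δ_0 − R_C·δ_{CC} = 0.012, so R_C = (0.69788 − 0.012)/0.015362 = 44.65 kN.
Moment equilibrium about A: M_A = Σ(load moments about A) − R_C·L = 641.2 − 44.65×11.5 = 127.8 kN·m.

M_A = 127.8 kN·m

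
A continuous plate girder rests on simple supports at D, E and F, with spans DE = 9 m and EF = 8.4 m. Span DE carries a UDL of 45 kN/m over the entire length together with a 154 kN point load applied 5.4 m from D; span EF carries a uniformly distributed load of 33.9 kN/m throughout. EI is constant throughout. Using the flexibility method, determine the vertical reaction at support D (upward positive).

Insert a hinge at E; M_E is the redundant, and each span becomes simply supported.
Rotations at E on the released spans (each span's end-slope, ×1/EI):
  span DE: UDL 45: wL³/(24EI) = 1367/EI
  span DE: point load 154 at a = 5.4: Pab(L + a)/(6LEI) = 798.3/EI
  span EF: UDL 33.9: wL³/(24EI) = 837.2/EI
  relative rotation θ_0 = (2165 + 837.2)/EI = 3002/EI
A unit hogging moment at E produces rotation L₁/(3EI) + L₂/(3EI) = 5.8/EI.
Compatibility: M_E·(L₁+L₂)/(3EI) = θ_0, giving M_E = 517.7 kN·m (hogging).
Span DE, ΣM about D with M_E applied at E: R_E^{DE}·9 = 2654 + 517.7, so R_E^{DE} = 352.4 kN and R_D = 559 − 352.4 = 206.6 kN.

R_D = 206.6 kN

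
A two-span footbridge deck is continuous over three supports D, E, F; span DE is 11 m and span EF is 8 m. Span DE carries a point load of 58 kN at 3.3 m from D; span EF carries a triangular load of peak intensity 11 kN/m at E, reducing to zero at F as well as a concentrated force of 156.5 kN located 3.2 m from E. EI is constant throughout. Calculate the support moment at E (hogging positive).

Take M_E as the redundant. Released structure: two simple spans DE and EF with a hinge at E.
Rotations at E on the released spans (each span's end-slope, ×1/EI):
  span DE: point load 58 at a = 3.3: Pab(L + a)/(6LEI) = 319.3/EI
  span EF: triangular load, peak 11: w₀L³/(45EI) = 125.2/EI
  span EF: point load 156.5 at a = 3.2: Pab(L + b)/(6LEI) = 641/EI
  relative rotation θ_0 = (319.3 + 766.2)/EI = 1085/EI
A unit hogging moment at E produces rotation L₁/(3EI) + L₂/(3EI) = 6.333/EI.
Compatibility: M_E·(L₁+L₂)/(3EI) = θ_0, giving M_E = 171.4 kN·m (hogging).

M_E = 171.4 kN·m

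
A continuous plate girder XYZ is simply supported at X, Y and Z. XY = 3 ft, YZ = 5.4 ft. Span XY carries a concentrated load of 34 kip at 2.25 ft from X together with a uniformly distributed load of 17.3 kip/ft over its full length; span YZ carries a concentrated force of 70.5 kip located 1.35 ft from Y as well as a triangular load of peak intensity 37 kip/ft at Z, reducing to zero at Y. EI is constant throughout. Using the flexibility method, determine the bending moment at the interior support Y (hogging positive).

M_Y = 93.54 kip·ft

Take M_Y as the redundant. Released structure: two simple spans XY and YZ with a hinge at Y.
End slopes at the hinge Y, treating each span as simply supported:
  span XY: point load 34 at a = 2.25: Pab(L + a)/(6LEI) = 16.73/EI
  span XY: UDL 17.3: wL³/(24EI) = 19.46/EI
  span YZ: point load 70.5 at a = 1.35: Pab(L + b)/(6LEI) = 112.4/EI
  span YZ: triangular load, peak 37: 7w₀L³/(360EI) = 113.3/EI
  relative rotation θ_0 = (36.2 + 225.7)/EI = 261.9/EI
A unit hogging moment at Y produces rotation L₁/(3EI) + L₂/(3EI) = 2.8/EI.
Slope continuity at Y: θ_0 = M_Y·2.8/EI, so M_Y = 261.9/2.8 = 93.54 kip·ft (hogging).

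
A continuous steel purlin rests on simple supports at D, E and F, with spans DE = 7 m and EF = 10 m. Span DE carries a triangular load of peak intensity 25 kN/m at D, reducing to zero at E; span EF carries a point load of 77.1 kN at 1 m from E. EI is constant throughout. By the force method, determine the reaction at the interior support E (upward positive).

R_E = 115.1 kN

Take M_E as the redundant. Released structure: two simple spans DE and EF with a hinge at E.
End slopes at the hinge E, treating each span as simply supported:
  span DE: triangular load, peak 25: 7w₀L³/(360EI) = 166.7/EI
  span EF: point load 77.1 at a = 1: Pab(L + b)/(6LEI) = 219.7/EI
  relative rotation θ_0 = (166.7 + 219.7)/EI = 386.5/EI
A unit hogging moment at E produces rotation L₁/(3EI) + L₂/(3EI) = 5.667/EI.
Slope continuity at E: θ_0 = M_E·5.667/EI, so M_E = 386.5/5.667 = 68.2 kN·m (hogging).
Span DE, ΣM about D with M_E applied at E: R_E^{DE}·7 = 204.2 + 68.2, so R_E^{DE} = 38.91 kN and R_D = 87.5 − 38.91 = 48.59 kN.
Span EF, ΣM about F: R_E^{EF}·10 = 693.9 + 68.2, so R_E^{EF} = 76.21 kN and R_F = 77.1 − 76.21 = 0.8899 kN.
R_E = 38.91 + 76.21 = 115.1 kN.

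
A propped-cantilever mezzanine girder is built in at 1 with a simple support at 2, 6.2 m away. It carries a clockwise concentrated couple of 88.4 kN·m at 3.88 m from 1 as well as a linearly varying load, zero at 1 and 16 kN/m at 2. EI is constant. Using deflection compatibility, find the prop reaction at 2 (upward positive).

Remove the prop at 2; the released (primary) structure is a cantilever built in at 1.
Free-end deflection of the primary structure under the applied loading (downward +):
  clockwise couple 88.4 at a = 3.88: M₀a(2L − a)/(2EI) = 1461/EI
  triangular load, peak 16 at the free end: 11w₀L⁴/(120EI) = 2167/EI
  δ_0 = 3628/EI
Tip deflection under a unit load at 2: L³/(3EI) = 79.44/EI.
The prop prevents deflection at 2: R_2 = δ_0/δ_{22} = 3628/79.44 = 45.67 kN.

R_2 = 45.67 kN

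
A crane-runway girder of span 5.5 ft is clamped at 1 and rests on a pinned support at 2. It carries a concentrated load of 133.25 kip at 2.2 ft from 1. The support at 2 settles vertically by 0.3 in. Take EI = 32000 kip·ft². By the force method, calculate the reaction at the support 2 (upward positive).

R_2 = 13.29 kip

Choose R_2 as the redundant. The primary structure is the cantilever fixed at 1.
Deflection at 2 on the released cantilever, summing each load's contribution:
  point load 133.25 at a = 2.2: Pa²(3L − a)/(6EI) = 1537/EI
Tip deflection under a unit load at 2: L³/(3EI) = 55.46/EI.
With EI = 32000 kip·ft²: δ_0 = 0.048034 ft and δ_{22} = 0.001733 ft/kip.
Compatibility — the beam at 2 must follow the support down by 0.025 ft: δ_0 − R_2·δ_{22} = 0.025, so R_2 = (0.048034 − 0.025)/0.001733 = 13.29 kip.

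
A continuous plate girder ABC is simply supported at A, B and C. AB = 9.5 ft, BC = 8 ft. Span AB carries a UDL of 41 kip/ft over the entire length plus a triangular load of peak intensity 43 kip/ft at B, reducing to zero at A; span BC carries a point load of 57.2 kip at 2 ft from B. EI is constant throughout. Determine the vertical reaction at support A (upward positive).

R_A = 218 kip

Insert a hinge at B; M_B is the redundant, and each span becomes simply supported.
Discontinuity in slope at B on the released structure — sum the simple-span end rotations:
  span AB: UDL 41: wL³/(24EI) = 1465/EI
  span AB: triangular load, peak 43: w₀L³/(45EI) = 819.3/EI
  span BC: point load 57.2 at a = 2: Pab(L + b)/(6LEI) = 200.2/EI
  relative rotation θ_0 = (2284 + 200.2)/EI = 2484/EI
A unit hogging moment at B produces rotation L₁/(3EI) + L₂/(3EI) = 5.833/EI.
Slope continuity at B: θ_0 = M_B·5.833/EI, so M_B = 2484/5.833 = 425.9 kip·ft (hogging).
Span AB, ΣM about A with M_B applied at B: R_B^{AB}·9.5 = 3144 + 425.9, so R_B^{AB} = 375.7 kip and R_A = 593.8 − 375.7 = 218 kip.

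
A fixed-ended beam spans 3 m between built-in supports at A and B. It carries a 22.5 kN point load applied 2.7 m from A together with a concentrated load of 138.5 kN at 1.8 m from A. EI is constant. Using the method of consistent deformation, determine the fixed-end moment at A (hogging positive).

M_A = 40.5 kN·m

Release both end moments; the primary structure is a simply-supported span AB with redundants M_A and M_B.
Simple-span end rotations at A and B under the given loads:
  at A: point load 22.5 at a = 2.7: Pab(L + b)/(6LEI) = 3.341/EI
  at B: point load 22.5 at a = 2.7: Pab(L + a)/(6LEI) = 5.771/EI
  at A: point load 138.5 at a = 1.8: Pab(L + b)/(6LEI) = 69.8/EI
  at B: point load 138.5 at a = 1.8: Pab(L + a)/(6LEI) = 79.78/EI
  θ_A0 = 73.15/EI,  θ_B0 = 85.55/EI
Flexibility coefficients: a unit moment at one end gives L/(3EI) there and L/(6EI) at the far end, so f₁₁ = f₂₂ = 1/EI and f₁₂ = f₂₁ = 0.5/EI.
Compatibility — zero rotation at each built-in end:
  1 M_A + 0.5 M_B = 73.15
  0.5 M_A + 1 M_B = 85.55
Solving the pair gives M_A = 40.5 kN·m and M_B = 65.3 kN·m (hogging).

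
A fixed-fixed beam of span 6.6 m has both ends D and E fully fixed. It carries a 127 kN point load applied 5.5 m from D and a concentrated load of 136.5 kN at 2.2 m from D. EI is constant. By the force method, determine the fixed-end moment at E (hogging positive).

Take the two fixed-end moments M_D, M_E as redundants; the released structure is the simple span DE.
End rotations of the released simple span under the applied load (×1/EI):
  at D: point load 127 at a = 5.5: Pab(L + b)/(6LEI) = 149.4/EI
  at E: point load 127 at a = 5.5: Pab(L + a)/(6LEI) = 234.8/EI
  at D: point load 136.5 at a = 2.2: Pab(L + b)/(6LEI) = 367/EI
  at E: point load 136.5 at a = 2.2: Pab(L + a)/(6LEI) = 293.6/EI
  θ_D0 = 516.4/EI,  θ_E0 = 528.4/EI
Flexibility coefficients: a unit moment at one end gives L/(3EI) there and L/(6EI) at the far end, so f₁₁ = f₂₂ = 2.2/EI and f₁₂ = f₂₁ = 1.1/EI.
Compatibility — zero rotation at each built-in end:
  2.2 M_D + 1.1 M_E = 516.4
  1.1 M_D + 2.2 M_E = 528.4
Solving the pair gives M_D = 152.9 kN·m and M_E = 163.7 kN·m (hogging).

M_E = 163.7 kN·m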